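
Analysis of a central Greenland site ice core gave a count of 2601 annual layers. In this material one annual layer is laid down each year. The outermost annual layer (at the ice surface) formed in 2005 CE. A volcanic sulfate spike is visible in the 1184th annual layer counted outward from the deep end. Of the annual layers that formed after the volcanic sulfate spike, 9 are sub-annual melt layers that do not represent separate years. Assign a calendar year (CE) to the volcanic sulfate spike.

597 CE

The volcanic sulfate spike sits at annual layer 1184 from the deep end, so 2601 − 1184 = 1417 annual layers formed after it.
Excluding 9 false annual layers: 1417 − 9 = 1408.
Counting back 1408 years from 2005 CE places the volcanic sulfate spike in 2005 − 1408 = 597 CE.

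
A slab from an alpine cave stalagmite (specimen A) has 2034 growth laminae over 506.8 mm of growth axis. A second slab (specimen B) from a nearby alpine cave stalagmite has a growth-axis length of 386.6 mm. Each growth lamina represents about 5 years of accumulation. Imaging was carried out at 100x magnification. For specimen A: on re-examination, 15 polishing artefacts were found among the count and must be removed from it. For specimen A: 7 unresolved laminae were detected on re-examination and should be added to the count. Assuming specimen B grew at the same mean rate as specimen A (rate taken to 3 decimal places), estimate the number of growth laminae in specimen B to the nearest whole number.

1546 growth laminae

Specimen A: correcting the raw count gives 2034 − 15 + 7 = 2026 true growth laminae.
Specimen A: at 5 years per growth lamina, 2026 × 5 = 10130 years.
A: Mean rate = 506.8 mm / 10130 years ≈ 0.050 mm per year.
Specimen B: 386.6 mm / 0.050 mm per year = 7732.00 years; at 5 years per growth lamina that is 7732.00 / 5 ≈ 1546 growth laminae.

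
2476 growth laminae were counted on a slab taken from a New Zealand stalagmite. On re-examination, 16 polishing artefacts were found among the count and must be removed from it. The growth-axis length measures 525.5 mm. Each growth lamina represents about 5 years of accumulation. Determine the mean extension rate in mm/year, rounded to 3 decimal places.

0.043 mm/year

Correcting the raw count gives 2476 − 16 = 2460 true growth laminae.
At 5 years per growth lamina, 2460 × 5 = 12300 years.
Extension rate ≈ 525.5 / 12300 = 0.043 mm/year.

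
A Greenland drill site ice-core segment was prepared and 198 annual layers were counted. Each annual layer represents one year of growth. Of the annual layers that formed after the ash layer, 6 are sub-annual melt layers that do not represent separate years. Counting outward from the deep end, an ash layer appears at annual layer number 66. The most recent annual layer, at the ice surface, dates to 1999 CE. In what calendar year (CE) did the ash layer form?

198 − 66 = 132 annual layers lie beyond the ash layer toward the ice surface.
Excluding 6 false annual layers: 132 − 6 = 126.
Counting back 126 years from 1999 CE places the ash layer in 1999 − 126 = 1873 CE.

1873 CE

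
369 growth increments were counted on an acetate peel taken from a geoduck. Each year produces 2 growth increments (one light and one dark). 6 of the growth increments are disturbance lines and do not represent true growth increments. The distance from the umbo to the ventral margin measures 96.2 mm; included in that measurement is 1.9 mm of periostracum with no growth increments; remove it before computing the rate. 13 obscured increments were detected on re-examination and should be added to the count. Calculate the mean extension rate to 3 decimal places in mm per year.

0.502 mm per year

Adjusted count: 369 − 6 + 13 = 376 growth increments.
376 growth increments at 2 per year is 376 / 2 = 188 years.
The growth record spans 96.2 − 1.9 = 94.3 mm.
Extension rate ≈ 94.3 / 188 = 0.502 mm per year.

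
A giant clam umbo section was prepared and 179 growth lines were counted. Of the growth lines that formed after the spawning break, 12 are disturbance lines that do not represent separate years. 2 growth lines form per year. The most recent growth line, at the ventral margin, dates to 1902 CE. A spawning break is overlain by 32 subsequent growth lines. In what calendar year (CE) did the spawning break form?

1892 CE

32 growth lines formed after the spawning break.
Removing the 12 false growth lines leaves 32 − 12 = 20 true growth lines beyond the spawning break.
20 growth lines at 2 per year is 20 / 2 = 10 years.
1902 − 10 = 1892 CE.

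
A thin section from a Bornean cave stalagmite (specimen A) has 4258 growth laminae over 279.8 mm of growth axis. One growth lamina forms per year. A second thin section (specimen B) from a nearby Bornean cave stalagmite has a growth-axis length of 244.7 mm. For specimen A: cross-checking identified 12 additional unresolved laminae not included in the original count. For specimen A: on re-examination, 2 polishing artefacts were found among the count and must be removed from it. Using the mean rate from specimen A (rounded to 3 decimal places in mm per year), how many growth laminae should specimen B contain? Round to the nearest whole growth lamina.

Specimen A: correcting the raw count gives 4258 − 2 + 12 = 4268 true growth laminae.
A: 279.8 mm over 4268 years gives 279.8 / 4268 ≈ 0.066 mm per year.
For B, 244.7 / 0.066 = 3707.58 years ≈ 3708 growth laminae.

3708 growth laminae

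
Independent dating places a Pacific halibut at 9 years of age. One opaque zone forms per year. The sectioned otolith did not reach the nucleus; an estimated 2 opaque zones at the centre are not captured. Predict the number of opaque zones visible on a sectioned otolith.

One opaque zone per year gives 9 opaque zones over 9 years.
Less the 2 uncaptured opaque zones: 9 − 2 = 7.

7 opaque zones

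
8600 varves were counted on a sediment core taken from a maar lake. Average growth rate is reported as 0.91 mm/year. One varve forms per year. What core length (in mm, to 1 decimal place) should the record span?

7826.0 mm

The record spans 8600 years at 0.91 mm per year.
Length ≈ 0.91 × 8600 = 7826.0 mm.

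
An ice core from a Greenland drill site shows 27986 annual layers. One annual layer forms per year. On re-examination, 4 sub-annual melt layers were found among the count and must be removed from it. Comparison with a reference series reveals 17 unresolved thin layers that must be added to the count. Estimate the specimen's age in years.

True annual layer count = 27986 − 4 + 17 = 27999.
With a one-to-one annual layer periodicity this is 27999 years.

27999 yr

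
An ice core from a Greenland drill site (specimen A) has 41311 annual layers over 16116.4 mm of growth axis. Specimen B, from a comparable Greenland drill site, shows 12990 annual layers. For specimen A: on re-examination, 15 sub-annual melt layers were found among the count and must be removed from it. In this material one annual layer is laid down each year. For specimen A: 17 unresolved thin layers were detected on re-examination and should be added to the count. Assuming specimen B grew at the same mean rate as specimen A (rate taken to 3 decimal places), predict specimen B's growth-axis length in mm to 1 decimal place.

Specimen A: after corrections the count is 41311 − 15 + 17 = 41313 annual layers.
A: 16116.4 mm over 41313 years gives 16116.4 / 41313 ≈ 0.390 mm/yr.
Length of B = 0.390 × 12990 = 5066.1 mm.

5066.1 mm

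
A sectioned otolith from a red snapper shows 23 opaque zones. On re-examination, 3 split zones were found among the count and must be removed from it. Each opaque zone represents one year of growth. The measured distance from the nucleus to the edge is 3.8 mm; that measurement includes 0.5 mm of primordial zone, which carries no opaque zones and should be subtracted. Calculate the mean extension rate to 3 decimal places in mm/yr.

0.165 mm/yr

Correcting the raw count gives 23 − 3 = 20 true opaque zones.
The growth record spans 3.8 − 0.5 = 3.3 mm.
Mean rate = 3.3 mm / 20 years ≈ 0.165 mm/yr.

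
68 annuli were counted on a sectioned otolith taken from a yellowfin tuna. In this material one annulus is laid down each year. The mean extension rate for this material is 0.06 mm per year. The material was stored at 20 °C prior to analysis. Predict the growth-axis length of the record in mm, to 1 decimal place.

4.1 mm

68 years of growth are recorded.
Predicted length = 0.06 mm/year × 68 years = 4.1 mm.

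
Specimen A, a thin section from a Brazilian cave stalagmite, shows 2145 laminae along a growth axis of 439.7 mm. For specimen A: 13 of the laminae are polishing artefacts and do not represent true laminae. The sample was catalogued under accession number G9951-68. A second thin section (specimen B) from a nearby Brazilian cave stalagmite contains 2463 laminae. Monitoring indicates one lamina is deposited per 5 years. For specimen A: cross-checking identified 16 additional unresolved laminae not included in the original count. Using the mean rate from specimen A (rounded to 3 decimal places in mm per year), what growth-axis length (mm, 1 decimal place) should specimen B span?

Specimen A: after corrections the count is 2145 − 13 + 16 = 2148 laminae.
Specimen A: multiplying by 5 years per lamina: 2148 × 5 = 10740 years.
A: Extension rate ≈ 439.7 / 10740 = 0.041 mm/year.
Specimen B: at 5 years per lamina, 2463 × 5 = 12315 years. Length of B = 0.041 × 12315 = 504.9 mm.

504.9 mm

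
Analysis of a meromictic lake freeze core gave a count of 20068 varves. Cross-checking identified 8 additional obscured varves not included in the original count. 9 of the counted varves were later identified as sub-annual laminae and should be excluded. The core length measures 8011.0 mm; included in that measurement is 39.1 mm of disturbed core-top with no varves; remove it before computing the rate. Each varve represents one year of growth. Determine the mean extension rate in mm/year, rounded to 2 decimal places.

0.40 mm/year

After corrections the count is 20068 − 9 + 8 = 20067 varves.
Net length = 8011.0 − 39.1 = 7971.9 mm.
Extension rate ≈ 7971.9 / 20067 = 0.40 mm/year.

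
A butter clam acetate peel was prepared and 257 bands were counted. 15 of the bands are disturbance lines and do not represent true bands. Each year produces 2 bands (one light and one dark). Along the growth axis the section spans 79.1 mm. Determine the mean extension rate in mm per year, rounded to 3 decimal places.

0.654 mm per year

Correcting the raw count gives 257 − 15 = 242 true bands.
242 bands at 2 per year is 242 / 2 = 121 years.
Mean rate = 79.1 mm / 121 years ≈ 0.654 mm per year.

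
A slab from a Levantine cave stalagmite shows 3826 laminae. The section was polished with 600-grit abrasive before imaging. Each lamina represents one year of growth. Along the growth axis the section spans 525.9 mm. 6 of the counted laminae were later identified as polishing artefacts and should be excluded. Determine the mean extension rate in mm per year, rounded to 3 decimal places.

0.138 mm per year

Correcting the raw count gives 3826 − 6 = 3820 true laminae.
Mean rate = 525.9 mm / 3820 years ≈ 0.138 mm per year.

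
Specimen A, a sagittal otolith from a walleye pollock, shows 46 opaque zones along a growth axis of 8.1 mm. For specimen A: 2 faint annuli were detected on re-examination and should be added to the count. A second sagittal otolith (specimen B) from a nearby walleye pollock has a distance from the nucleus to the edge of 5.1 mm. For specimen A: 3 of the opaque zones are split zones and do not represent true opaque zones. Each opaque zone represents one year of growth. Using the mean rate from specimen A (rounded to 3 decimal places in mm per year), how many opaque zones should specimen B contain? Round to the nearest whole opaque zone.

Specimen A: after corrections the count is 46 − 3 + 2 = 45 opaque zones.
A: Mean rate = 8.1 mm / 45 years ≈ 0.180 mm/yr.
B spans 5.1 / 0.180 = 28.33 years ≈ 28 opaque zones.

28 opaque zones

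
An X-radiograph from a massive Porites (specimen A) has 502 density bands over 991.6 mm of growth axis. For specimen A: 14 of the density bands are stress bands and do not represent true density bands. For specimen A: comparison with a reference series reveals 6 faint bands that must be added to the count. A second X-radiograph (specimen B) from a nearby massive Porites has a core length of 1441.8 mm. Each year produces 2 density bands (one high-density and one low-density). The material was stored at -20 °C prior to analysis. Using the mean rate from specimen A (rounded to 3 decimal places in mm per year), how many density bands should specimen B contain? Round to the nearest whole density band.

718 density bands

Specimen A: adjusted count: 502 − 14 + 6 = 494 density bands.
Specimen A: with 2 density bands per year, 494 / 2 = 247 years.
A: Extension rate ≈ 991.6 / 247 = 4.015 mm/year.
B spans 1441.8 / 4.015 = 359.10 years; at 2 density bands per year that is 359.10 × 2 ≈ 718 density bands.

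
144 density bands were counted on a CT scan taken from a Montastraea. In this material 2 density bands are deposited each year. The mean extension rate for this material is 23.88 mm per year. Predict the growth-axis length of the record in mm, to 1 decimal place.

1719.4 mm

With 2 density bands per year, 144 / 2 = 72 years.
Length ≈ 23.88 × 72 = 1719.4 mm.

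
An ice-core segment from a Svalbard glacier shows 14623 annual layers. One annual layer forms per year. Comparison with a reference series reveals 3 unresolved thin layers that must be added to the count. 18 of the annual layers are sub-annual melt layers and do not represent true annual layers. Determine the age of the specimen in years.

14608 years

True annual layer count = 14623 − 18 + 3 = 14608.
One annual layer per year makes the duration 14608 years.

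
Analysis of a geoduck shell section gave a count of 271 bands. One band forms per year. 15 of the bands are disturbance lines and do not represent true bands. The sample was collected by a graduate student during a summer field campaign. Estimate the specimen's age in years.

256 yr

True band count = 271 − 15 = 256.
At one band per year, that is 256 years.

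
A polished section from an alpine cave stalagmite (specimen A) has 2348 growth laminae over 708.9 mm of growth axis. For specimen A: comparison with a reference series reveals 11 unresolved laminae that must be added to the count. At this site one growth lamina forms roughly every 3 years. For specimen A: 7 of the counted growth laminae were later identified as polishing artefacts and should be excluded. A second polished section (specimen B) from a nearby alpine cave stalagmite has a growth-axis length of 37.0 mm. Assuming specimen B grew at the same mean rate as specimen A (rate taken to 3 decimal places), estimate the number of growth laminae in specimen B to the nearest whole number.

123 growth laminae

Specimen A: adjusted count: 2348 − 7 + 11 = 2352 growth laminae.
Specimen A: at 3 years per growth lamina, 2352 × 3 = 7056 years.
A: Mean rate = 708.9 mm / 7056 years ≈ 0.100 mm/year.
Specimen B: 37.0 mm / 0.100 mm per year = 370.00 years; at 3 years per growth lamina that is 370.00 / 3 ≈ 123 growth laminae.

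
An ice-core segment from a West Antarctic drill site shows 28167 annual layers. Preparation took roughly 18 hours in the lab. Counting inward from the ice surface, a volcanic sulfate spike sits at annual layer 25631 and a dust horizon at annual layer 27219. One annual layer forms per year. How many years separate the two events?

Separation: 27219 − 25631 = 1588 annual layers.
That is 1588 years at one annual layer per year.

1588 years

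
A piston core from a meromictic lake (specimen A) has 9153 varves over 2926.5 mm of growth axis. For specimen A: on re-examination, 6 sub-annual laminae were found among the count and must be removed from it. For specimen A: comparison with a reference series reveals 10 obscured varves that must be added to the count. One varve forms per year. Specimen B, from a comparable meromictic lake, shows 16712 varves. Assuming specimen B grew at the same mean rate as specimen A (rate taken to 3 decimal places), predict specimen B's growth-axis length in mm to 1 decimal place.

5347.8 mm

Specimen A: adjusted count: 9153 − 6 + 10 = 9157 varves.
A: Mean rate = 2926.5 mm / 9157 years ≈ 0.320 mm/year.
For B, 0.320 mm/year × 16712 years = 5347.8 mm.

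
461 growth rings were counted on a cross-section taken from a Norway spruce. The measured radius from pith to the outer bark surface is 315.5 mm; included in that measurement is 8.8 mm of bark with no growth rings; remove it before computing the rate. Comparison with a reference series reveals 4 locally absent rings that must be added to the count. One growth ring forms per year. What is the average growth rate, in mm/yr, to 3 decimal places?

Correcting the raw count gives 461 + 4 = 465 true growth rings.
The growth record spans 315.5 − 8.8 = 306.7 mm.
Mean rate = 306.7 mm / 465 years ≈ 0.660 mm/yr.

0.660 mm/yr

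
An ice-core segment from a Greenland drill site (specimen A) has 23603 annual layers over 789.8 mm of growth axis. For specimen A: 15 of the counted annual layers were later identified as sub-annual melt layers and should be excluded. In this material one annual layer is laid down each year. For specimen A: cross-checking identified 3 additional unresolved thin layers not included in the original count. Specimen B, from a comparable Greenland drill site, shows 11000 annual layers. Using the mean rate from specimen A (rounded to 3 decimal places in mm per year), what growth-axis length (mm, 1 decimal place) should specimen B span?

Specimen A: after corrections the count is 23603 − 15 + 3 = 23591 annual layers.
A: 789.8 mm over 23591 years gives 789.8 / 23591 ≈ 0.033 mm/yr.
B's length ≈ 0.033 × 11000 = 363.0 mm.

363.0 mm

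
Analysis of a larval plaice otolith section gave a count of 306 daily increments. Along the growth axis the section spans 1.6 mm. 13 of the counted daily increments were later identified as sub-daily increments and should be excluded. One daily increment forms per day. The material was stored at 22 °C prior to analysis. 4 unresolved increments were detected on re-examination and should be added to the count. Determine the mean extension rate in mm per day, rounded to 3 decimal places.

After corrections the count is 306 − 13 + 4 = 297 daily increments.
Extension rate ≈ 1.6 / 297 = 0.005 mm per day.

0.005 mm per day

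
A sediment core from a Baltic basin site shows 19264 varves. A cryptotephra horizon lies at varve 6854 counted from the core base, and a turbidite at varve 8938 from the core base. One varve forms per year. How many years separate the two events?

2084 yr

8938 − 6854 = 2084 varves lie between the two events.
At one varve per year, 2084 years elapsed between them.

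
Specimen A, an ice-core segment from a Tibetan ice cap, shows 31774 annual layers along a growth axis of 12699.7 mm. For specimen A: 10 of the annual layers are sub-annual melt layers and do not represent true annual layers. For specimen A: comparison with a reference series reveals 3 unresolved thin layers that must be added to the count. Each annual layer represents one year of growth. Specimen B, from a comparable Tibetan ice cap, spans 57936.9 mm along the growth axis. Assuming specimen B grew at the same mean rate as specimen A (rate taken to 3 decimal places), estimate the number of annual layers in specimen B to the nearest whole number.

144842 annual layers

Specimen A: after corrections the count is 31774 − 10 + 3 = 31767 annual layers.
A: 12699.7 mm over 31767 years gives 12699.7 / 31767 ≈ 0.400 mm/year.
For B, 57936.9 / 0.400 = 144842.25 years ≈ 144842 annual layers.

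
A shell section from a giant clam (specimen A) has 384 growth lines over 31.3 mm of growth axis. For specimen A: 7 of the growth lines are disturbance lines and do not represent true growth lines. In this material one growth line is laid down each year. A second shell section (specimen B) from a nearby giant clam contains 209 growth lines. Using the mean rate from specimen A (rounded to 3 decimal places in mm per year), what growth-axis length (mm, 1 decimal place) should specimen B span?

17.3 mm

Specimen A: correcting the raw count gives 384 − 7 = 377 true growth lines.
A: Mean rate = 31.3 mm / 377 years ≈ 0.083 mm/year.
Length of B = 0.083 × 209 = 17.3 mm.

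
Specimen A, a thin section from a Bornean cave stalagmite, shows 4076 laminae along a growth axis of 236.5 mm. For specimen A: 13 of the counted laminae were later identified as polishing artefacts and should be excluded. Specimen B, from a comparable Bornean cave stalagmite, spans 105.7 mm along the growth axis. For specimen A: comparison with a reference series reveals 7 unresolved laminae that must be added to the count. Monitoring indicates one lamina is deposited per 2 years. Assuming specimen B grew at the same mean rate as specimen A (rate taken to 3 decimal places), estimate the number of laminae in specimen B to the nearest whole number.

1822 laminae

Specimen A: true lamina count = 4076 − 13 + 7 = 4070.
Specimen A: at 2 years per lamina, 4070 × 2 = 8140 years.
A: Extension rate ≈ 236.5 / 8140 = 0.029 mm per year.
For B, 105.7 / 0.029 = 3644.83 years; at 2 years per lamina that is 3644.83 / 2 ≈ 1822 laminae.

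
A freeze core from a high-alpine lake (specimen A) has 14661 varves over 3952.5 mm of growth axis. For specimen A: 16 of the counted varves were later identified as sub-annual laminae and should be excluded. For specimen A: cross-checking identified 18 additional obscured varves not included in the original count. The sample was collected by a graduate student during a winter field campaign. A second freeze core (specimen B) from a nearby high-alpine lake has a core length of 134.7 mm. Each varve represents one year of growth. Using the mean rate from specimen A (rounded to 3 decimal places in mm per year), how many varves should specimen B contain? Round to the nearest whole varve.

Specimen A: correcting the raw count gives 14661 − 16 + 18 = 14663 true varves.
A: Extension rate ≈ 3952.5 / 14663 = 0.270 mm per year.
For B, 134.7 / 0.270 = 498.89 years ≈ 499 varves.

499 varves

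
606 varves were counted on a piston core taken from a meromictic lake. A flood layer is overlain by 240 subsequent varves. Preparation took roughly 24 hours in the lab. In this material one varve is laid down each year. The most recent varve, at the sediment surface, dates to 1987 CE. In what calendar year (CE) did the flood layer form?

240 varves formed after the flood layer.
1987 − 240 = 1747 CE.

1747 CE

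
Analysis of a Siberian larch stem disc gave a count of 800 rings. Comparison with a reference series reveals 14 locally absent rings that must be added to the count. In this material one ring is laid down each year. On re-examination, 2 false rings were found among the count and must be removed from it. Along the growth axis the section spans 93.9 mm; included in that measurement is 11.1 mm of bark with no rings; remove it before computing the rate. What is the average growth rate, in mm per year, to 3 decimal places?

Adjusted count: 800 − 2 + 14 = 812 rings.
Removing the 11.1 mm offcut leaves 93.9 − 11.1 = 82.8 mm.
Mean rate = 82.8 mm / 812 years ≈ 0.102 mm per year.

0.102 mm per year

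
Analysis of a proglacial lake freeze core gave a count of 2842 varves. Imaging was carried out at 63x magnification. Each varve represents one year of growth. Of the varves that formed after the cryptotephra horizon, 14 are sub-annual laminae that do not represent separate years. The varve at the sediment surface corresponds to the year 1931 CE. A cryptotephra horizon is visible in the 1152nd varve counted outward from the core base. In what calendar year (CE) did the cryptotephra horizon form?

The cryptotephra horizon sits at varve 1152 from the core base, so 2842 − 1152 = 1690 varves formed after it.
Excluding 14 false varves: 1690 − 14 = 1676.
Counting back 1676 years from 1931 CE places the cryptotephra horizon in 1931 − 1676 = 255 CE.

255 CE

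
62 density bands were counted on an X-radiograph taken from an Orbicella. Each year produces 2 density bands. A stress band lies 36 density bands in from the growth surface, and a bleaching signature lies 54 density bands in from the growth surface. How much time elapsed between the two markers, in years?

54 − 36 = 18 density bands lie between the two events.
Dividing by 2 density bands per year: 18 / 2 = 9 years.

9 years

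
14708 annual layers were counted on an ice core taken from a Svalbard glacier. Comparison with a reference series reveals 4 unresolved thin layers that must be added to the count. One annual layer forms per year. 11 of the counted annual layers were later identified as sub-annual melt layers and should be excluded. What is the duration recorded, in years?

14701 yr

Correcting the raw count gives 14708 − 11 + 4 = 14701 true annual layers.
At one annual layer per year, that is 14701 years.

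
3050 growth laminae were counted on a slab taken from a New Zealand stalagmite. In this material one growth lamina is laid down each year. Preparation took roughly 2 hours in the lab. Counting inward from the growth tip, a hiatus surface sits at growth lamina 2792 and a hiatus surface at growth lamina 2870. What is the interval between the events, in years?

78 yr

2870 − 2792 = 78 growth laminae lie between the two events.
One growth lamina per year makes the interval 78 years.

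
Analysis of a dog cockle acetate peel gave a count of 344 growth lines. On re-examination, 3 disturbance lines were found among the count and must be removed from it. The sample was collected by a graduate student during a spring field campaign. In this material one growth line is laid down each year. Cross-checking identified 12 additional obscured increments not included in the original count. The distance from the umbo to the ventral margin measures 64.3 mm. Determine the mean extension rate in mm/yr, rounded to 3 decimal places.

0.182 mm/yr

Correcting the raw count gives 344 − 3 + 12 = 353 true growth lines.
Mean rate = 64.3 mm / 353 years ≈ 0.182 mm/yr.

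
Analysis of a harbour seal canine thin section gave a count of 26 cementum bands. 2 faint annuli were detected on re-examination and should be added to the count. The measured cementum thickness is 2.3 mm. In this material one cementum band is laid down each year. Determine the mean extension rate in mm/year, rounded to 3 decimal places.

Adjusted count: 26 + 2 = 28 cementum bands.
Extension rate ≈ 2.3 / 28 = 0.082 mm/year.

0.082 mm/year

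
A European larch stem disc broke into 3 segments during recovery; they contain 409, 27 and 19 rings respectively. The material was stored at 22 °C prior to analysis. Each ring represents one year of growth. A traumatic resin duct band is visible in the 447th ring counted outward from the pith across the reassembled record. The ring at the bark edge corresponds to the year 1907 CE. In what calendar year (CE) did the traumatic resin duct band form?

1899 CE

Total rings = 409 + 27 + 19 = 455.
Between ring 447 and the bark edge there are 455 − 447 = 8 rings.
The ring at the bark edge is 1907 CE, so the traumatic resin duct band dates to 1907 − 8 = 1899 CE.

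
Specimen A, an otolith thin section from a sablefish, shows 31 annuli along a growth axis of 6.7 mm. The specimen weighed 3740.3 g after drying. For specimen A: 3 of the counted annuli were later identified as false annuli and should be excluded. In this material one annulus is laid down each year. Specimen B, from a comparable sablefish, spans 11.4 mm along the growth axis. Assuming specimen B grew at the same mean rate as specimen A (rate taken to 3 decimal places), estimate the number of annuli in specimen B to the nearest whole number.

48 annuli

Specimen A: after corrections the count is 31 − 3 = 28 annuli.
A: 6.7 mm over 28 years gives 6.7 / 28 ≈ 0.239 mm per year.
B spans 11.4 / 0.239 = 47.70 years ≈ 48 annuli.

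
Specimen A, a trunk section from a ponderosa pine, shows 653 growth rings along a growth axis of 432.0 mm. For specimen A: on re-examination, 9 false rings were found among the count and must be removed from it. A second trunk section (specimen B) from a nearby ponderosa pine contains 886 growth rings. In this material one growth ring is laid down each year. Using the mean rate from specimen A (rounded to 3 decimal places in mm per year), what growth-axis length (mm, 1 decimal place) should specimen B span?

594.5 mm

Specimen A: correcting the raw count gives 653 − 9 = 644 true growth rings.
A: Extension rate ≈ 432.0 / 644 = 0.671 mm per year.
Length of B = 0.671 × 886 = 594.5 mm.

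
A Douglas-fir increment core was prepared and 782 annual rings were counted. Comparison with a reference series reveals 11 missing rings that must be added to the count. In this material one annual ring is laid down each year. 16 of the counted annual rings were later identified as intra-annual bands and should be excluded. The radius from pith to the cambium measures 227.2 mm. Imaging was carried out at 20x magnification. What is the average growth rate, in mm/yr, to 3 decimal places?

0.292 mm/yr

True annual ring count = 782 − 16 + 11 = 777.
Extension rate ≈ 227.2 / 777 = 0.292 mm/yr.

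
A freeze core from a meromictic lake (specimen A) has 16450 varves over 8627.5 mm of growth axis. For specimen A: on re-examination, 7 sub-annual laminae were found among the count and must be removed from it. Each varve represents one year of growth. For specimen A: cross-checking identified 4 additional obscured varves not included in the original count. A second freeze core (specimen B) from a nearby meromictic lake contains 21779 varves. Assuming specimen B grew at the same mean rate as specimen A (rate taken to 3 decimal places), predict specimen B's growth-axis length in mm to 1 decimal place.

Specimen A: after corrections the count is 16450 − 7 + 4 = 16447 varves.
A: 8627.5 mm over 16447 years gives 8627.5 / 16447 ≈ 0.525 mm/year.
For B, 0.525 mm/year × 21779 years = 11434.0 mm.

11434.0 mm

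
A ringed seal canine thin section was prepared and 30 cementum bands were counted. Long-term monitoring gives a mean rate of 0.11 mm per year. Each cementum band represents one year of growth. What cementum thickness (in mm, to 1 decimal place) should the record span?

30 years of growth are recorded.
Predicted length = 0.11 mm/year × 30 years = 3.3 mm.

3.3 mm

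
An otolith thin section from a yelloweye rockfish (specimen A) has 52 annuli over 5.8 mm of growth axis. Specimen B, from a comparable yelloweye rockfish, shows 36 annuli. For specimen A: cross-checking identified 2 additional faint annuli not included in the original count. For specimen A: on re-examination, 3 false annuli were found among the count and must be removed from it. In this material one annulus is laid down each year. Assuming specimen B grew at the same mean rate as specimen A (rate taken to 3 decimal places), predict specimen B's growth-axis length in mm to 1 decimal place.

4.1 mm

Specimen A: adjusted count: 52 − 3 + 2 = 51 annuli.
A: 5.8 mm over 51 years gives 5.8 / 51 ≈ 0.114 mm/year.
Length of B = 0.114 × 36 = 4.1 mm.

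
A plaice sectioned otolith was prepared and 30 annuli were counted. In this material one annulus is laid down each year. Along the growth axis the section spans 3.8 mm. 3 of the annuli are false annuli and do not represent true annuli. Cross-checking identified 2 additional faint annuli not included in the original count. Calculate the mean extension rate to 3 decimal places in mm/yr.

0.131 mm/yr

After corrections the count is 30 − 3 + 2 = 29 annuli.
3.8 mm over 29 years gives 3.8 / 29 ≈ 0.131 mm/yr.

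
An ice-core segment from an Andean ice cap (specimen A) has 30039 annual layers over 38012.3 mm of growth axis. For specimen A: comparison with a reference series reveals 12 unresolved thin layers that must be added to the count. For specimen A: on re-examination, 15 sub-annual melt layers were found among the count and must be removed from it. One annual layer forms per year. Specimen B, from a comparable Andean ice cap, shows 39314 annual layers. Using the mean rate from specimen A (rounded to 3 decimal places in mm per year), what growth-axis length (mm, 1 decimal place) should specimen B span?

49771.5 mm

Specimen A: after corrections the count is 30039 − 15 + 12 = 30036 annual layers.
A: Mean rate = 38012.3 mm / 30036 years ≈ 1.266 mm/yr.
B's length ≈ 1.266 × 39314 = 49771.5 mm.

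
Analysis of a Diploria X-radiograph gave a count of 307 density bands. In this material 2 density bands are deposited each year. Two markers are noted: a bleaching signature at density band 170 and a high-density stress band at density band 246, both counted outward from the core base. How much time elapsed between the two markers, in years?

38 yr

The two markers are separated by 246 − 170 = 76 density bands.
Dividing by 2 density bands per year: 76 / 2 = 38 years.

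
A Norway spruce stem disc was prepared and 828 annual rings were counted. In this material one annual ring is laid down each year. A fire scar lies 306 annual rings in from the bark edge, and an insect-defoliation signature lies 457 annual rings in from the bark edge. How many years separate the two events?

151 yr

457 − 306 = 151 annual rings lie between the two events.
At one annual ring per year, 151 years elapsed between them.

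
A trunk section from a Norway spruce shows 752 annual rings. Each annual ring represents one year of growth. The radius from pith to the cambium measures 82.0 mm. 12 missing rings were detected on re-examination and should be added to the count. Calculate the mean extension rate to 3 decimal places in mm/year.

After corrections the count is 752 + 12 = 764 annual rings.
Extension rate ≈ 82.0 / 764 = 0.107 mm/year.

0.107 mm/year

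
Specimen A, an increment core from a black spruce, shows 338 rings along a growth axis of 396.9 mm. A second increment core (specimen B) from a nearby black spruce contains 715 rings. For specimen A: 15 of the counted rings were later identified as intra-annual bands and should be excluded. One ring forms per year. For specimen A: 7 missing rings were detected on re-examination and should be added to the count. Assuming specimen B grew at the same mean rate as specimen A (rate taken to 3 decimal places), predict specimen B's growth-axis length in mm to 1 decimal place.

860.1 mm

Specimen A: true ring count = 338 − 15 + 7 = 330.
A: Mean rate = 396.9 mm / 330 years ≈ 1.203 mm/yr.
For B, 1.203 mm/year × 715 years = 860.1 mm.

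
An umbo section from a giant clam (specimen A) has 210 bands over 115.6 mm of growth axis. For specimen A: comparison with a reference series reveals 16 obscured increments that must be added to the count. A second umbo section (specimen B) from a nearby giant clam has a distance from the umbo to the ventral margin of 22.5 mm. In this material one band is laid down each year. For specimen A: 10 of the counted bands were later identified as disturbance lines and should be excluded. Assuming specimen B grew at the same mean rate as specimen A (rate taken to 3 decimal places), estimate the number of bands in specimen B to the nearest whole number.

Specimen A: true band count = 210 − 10 + 16 = 216.
A: Extension rate ≈ 115.6 / 216 = 0.535 mm per year.
B spans 22.5 / 0.535 = 42.06 years ≈ 42 bands.

42 bands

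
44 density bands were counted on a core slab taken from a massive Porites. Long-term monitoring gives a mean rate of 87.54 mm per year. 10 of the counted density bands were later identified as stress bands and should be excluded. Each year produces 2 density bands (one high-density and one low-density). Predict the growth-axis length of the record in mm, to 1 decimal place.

True density band count = 44 − 10 = 34.
With 2 density bands per year, 34 / 2 = 17 years.
Predicted length = 87.54 mm/year × 17 years = 1488.2 mm.

1488.2 mm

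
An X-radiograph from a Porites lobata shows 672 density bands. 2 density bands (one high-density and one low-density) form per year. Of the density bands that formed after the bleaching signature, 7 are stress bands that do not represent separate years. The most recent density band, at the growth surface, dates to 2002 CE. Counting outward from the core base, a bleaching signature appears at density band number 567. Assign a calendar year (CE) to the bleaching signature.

672 − 567 = 105 density bands lie beyond the bleaching signature toward the growth surface.
105 − 7 false = 98 true density bands after the bleaching signature.
Dividing by 2 density bands per year: 98 / 2 = 49 years.
Counting back 49 years from 2002 CE places the bleaching signature in 2002 − 49 = 1953 CE.

1953 CE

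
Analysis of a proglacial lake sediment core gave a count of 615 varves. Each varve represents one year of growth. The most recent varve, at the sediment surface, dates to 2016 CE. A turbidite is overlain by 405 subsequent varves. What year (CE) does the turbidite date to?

1611 CE

There are 405 varves younger than the turbidite.
2016 − 405 = 1611 CE.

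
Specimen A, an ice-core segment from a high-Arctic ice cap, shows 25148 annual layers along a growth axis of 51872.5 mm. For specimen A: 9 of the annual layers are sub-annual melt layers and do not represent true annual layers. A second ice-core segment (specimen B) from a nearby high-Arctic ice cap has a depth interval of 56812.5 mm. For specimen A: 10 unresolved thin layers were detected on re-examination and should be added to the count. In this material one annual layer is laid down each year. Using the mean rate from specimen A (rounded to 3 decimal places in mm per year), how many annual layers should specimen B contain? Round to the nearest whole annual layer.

27539 annual layers

Specimen A: after corrections the count is 25148 − 9 + 10 = 25149 annual layers.
A: Mean rate = 51872.5 mm / 25149 years ≈ 2.063 mm per year.
Specimen B: 56812.5 mm / 2.063 mm per year = 27538.78 years ≈ 27539 annual layers.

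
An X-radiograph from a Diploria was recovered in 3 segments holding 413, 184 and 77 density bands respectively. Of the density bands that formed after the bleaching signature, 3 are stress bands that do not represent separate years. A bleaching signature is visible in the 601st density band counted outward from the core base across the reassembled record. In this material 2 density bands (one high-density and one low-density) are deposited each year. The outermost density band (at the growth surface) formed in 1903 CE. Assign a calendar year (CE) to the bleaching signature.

Total density bands = 413 + 184 + 77 = 674.
674 − 601 = 73 density bands lie beyond the bleaching signature toward the growth surface.
Removing the 3 false density bands leaves 73 − 3 = 70 true density bands beyond the bleaching signature.
Dividing by 2 density bands per year: 70 / 2 = 35 years.
1903 − 35 = 1868 CE.

1868 CE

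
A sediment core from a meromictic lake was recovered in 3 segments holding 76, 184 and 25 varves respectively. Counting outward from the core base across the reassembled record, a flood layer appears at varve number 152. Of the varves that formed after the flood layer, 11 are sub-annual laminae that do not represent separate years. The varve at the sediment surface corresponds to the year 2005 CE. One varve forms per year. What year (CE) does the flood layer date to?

1883 CE

Total varves = 76 + 184 + 25 = 285.
Between varve 152 and the sediment surface there are 285 − 152 = 133 varves.
Excluding 11 false varves: 133 − 11 = 122.
The varve at the sediment surface is 2005 CE, so the flood layer dates to 2005 − 122 = 1883 CE.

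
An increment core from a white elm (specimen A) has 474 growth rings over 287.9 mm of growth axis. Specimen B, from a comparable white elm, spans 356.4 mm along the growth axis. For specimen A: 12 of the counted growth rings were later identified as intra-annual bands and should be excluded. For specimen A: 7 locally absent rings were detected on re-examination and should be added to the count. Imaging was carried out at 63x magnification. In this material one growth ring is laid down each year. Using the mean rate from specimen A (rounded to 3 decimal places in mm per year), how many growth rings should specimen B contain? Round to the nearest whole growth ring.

Specimen A: after corrections the count is 474 − 12 + 7 = 469 growth rings.
A: Extension rate ≈ 287.9 / 469 = 0.614 mm/year.
For B, 356.4 / 0.614 = 580.46 years ≈ 580 growth rings.

580 growth rings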